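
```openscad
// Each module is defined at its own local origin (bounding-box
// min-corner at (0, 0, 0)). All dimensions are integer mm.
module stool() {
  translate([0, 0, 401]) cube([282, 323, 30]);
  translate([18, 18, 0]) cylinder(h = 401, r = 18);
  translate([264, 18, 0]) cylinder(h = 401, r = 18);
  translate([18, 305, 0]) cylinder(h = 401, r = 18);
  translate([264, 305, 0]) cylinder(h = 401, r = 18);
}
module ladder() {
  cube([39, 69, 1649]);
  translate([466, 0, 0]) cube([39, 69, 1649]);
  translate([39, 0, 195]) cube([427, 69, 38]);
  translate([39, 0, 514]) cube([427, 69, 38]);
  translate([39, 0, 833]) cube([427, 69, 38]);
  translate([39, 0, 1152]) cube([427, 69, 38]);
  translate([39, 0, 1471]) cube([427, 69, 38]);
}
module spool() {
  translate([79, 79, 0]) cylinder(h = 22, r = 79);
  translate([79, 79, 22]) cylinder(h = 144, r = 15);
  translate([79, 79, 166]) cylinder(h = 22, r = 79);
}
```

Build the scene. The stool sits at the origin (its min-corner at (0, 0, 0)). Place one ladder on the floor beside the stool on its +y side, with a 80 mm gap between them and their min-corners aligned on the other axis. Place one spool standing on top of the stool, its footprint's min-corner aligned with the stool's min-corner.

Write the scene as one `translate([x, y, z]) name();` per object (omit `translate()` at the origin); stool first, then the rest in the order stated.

stool();
translate([0, 403, 0]) ladder();
translate([0, 0, 431]) spool();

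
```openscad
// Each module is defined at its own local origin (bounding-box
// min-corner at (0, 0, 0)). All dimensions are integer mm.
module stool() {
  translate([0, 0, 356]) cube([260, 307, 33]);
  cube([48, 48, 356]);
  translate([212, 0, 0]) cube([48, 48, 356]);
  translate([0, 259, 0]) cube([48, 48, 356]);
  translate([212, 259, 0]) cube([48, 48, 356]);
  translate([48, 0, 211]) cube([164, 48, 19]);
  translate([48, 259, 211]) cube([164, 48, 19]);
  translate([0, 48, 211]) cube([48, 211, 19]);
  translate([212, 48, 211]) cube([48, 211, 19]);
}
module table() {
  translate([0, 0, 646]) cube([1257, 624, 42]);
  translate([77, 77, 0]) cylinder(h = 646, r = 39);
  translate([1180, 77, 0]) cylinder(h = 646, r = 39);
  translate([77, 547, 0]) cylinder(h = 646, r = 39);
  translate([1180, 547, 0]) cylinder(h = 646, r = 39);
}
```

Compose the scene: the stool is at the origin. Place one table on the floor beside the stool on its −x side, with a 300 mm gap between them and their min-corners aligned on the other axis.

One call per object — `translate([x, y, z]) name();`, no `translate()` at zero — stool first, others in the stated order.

stool();
translate([-1557, 0, 0]) table();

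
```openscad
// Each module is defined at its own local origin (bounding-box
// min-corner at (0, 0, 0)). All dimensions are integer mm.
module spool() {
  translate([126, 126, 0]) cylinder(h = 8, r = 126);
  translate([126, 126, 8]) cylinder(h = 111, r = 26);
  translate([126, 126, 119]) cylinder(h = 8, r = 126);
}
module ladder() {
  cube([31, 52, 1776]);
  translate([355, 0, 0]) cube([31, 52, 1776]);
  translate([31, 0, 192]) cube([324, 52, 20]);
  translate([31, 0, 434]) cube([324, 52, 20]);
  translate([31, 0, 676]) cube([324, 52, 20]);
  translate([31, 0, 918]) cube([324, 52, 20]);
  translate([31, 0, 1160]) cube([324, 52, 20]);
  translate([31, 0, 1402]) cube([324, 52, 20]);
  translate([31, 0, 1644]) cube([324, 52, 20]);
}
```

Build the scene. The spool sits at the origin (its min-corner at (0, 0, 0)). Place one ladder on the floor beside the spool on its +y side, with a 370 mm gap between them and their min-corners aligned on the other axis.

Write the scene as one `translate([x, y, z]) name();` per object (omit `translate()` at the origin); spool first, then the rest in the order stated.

spool();
translate([0, 622, 0]) ladder();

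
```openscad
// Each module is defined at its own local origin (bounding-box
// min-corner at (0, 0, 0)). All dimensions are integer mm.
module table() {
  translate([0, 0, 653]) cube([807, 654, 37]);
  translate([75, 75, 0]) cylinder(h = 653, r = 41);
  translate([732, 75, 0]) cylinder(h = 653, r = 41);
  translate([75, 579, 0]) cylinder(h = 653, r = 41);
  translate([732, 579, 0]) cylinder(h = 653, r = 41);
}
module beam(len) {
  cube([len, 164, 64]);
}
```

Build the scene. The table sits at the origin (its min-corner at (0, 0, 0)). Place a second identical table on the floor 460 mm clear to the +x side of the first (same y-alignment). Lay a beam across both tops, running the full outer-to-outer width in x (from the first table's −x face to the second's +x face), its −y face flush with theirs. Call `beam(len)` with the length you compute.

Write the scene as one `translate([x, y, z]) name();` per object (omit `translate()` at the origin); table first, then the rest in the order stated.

table();
translate([1267, 0, 0]) table();
translate([0, 0, 690]) beam(2074);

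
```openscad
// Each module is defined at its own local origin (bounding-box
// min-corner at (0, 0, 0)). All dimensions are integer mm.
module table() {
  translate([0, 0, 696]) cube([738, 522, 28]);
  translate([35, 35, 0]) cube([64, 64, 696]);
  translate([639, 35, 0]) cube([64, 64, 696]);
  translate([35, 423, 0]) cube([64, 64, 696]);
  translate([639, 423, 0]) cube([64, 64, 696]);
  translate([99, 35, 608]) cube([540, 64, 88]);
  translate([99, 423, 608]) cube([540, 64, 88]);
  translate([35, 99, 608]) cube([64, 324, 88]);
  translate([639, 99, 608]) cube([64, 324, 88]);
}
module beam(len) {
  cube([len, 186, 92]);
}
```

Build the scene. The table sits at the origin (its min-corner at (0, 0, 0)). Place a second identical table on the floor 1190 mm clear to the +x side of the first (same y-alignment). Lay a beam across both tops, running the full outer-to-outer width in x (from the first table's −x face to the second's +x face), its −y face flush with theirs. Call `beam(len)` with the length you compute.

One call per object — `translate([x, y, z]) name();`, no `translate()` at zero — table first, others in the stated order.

table();
translate([1928, 0, 0]) table();
translate([0, 0, 724]) beam(2666);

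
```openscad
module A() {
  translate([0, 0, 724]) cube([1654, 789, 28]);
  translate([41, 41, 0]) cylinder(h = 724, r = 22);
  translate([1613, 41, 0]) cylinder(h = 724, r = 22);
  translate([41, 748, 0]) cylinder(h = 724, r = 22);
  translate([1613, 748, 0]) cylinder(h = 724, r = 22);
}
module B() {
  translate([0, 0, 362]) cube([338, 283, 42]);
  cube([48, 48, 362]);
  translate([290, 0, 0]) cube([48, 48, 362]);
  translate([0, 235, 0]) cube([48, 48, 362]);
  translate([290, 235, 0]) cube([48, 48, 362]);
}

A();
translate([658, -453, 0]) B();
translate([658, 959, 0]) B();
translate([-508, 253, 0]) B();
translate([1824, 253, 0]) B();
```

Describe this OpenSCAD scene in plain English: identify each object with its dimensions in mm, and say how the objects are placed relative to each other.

A is a rectangular dining table. The top is 1654×789×28 mm with its upper surface at z = 752 mm. It stands on four round legs of 44 mm diameter, each leg's bounding box inset 19 mm from the nearest pair of top edges, running from the floor to the underside of the top.

B is a simple wooden stool: a rectangular seat 338 mm (x) by 283 mm (y), 42 mm thick, top face at z = 404 mm, on four square legs, each 48×48 mm in cross-section. The legs rest on z = 0, each flush with a corner of the seat.

Four stools sit around the table at the −y, +y, −x, +x sides.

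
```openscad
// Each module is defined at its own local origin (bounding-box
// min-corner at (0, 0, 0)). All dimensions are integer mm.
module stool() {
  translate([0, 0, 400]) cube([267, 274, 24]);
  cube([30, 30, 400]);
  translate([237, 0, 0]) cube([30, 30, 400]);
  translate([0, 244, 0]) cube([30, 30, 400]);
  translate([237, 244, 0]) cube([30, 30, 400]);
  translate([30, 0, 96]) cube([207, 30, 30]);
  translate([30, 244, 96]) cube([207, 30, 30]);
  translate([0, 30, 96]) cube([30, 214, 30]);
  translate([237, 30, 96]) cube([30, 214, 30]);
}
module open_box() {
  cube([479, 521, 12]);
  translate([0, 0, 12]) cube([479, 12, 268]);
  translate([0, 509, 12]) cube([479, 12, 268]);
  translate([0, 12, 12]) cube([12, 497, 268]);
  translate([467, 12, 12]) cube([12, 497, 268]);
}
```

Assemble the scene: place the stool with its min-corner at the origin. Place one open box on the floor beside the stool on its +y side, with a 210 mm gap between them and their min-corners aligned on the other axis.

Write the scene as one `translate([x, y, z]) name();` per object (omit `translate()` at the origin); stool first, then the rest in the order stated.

stool();
translate([0, 484, 0]) open_box();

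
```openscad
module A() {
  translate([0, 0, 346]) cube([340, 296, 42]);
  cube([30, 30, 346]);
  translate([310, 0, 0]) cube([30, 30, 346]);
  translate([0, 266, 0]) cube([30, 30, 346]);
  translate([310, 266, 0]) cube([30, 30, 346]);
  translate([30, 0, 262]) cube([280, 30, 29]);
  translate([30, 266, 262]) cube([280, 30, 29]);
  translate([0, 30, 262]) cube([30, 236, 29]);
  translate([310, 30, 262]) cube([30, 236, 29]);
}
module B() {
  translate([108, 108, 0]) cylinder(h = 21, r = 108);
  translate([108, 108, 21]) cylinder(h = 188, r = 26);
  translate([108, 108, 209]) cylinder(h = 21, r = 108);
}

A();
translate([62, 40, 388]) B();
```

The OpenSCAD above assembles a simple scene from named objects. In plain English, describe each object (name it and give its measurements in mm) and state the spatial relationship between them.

A is a simple wooden stool: a rectangular seat 340 mm (x) by 296 mm (y), 42 mm thick, top face at z = 388 mm, on four square legs, each 30×30 mm in cross-section. The legs rest on z = 0, each flush with a corner of the seat. Four stretchers, 30 mm wide and 29 mm tall, connect adjacent legs with their undersides at z = 262 mm, each running between the inner faces of the legs it joins and aligned with the legs' outer faces on the other axis.

B is a spool: two coaxial disc flanges of radius 108 mm and thickness 21 mm, joined by a core cylinder of radius 26 mm and height 188 mm. The lower flange rests on z = 0 and the three cylinders share a vertical axis.

The spool is on top of the stool, centred.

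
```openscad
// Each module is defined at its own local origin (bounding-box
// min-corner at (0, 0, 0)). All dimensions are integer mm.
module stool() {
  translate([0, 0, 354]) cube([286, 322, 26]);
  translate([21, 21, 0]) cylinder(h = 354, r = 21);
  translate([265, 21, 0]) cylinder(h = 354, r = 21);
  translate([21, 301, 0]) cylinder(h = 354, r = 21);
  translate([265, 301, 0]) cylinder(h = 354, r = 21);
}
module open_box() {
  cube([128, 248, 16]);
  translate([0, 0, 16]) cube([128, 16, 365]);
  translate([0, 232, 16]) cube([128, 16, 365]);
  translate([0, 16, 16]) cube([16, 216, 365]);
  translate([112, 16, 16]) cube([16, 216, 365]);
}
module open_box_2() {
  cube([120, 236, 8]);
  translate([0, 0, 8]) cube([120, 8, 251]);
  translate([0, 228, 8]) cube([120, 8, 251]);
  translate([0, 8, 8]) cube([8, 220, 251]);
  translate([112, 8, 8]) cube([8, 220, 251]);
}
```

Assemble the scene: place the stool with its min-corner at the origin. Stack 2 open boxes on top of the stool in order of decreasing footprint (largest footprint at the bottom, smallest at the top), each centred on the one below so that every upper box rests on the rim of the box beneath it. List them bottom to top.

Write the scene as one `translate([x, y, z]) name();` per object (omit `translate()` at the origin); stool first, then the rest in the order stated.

stool();
translate([79, 37, 380]) open_box();
translate([83, 43, 761]) open_box_2();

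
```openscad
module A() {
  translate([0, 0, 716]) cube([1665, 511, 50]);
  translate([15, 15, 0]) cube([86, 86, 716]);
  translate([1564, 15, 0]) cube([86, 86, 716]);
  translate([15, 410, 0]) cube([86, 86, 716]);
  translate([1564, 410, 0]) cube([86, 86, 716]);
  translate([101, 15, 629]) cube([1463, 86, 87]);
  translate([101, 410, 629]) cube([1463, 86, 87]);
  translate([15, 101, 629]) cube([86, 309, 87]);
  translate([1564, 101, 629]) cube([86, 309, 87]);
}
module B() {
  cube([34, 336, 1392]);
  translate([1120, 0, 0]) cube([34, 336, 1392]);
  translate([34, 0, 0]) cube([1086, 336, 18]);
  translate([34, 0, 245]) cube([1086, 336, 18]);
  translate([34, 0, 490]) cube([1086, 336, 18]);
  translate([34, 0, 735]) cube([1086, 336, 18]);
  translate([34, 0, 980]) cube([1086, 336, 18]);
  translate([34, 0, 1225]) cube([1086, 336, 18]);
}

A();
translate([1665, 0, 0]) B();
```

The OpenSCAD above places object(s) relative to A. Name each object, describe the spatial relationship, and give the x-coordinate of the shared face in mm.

A is a table. B is a bookshelf. The bookshelf is against the table's +x side, with their −y faces flush. The x-coordinate of the shared face is 1665 mm.

The table's +x face and the bookshelf's −x face are both at x = 1665 mm.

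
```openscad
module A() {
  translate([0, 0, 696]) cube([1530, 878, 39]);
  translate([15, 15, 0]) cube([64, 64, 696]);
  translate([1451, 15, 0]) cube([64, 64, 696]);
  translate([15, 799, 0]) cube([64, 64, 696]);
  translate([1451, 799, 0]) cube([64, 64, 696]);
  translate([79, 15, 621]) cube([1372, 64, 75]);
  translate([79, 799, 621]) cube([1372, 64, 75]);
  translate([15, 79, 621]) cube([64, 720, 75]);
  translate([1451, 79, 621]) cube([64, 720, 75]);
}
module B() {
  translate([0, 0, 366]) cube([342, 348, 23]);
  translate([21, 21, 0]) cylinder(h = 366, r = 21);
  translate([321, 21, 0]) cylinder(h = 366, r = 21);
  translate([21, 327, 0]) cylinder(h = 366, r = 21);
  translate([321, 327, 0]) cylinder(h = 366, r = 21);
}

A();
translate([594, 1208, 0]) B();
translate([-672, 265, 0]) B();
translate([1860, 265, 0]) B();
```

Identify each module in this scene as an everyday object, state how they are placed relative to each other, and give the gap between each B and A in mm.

A is a table. B is a stool. Three stools sit around the table at the +y, −x, +x sides. The gap between each stool and the table is 330 mm.

Each stool's nearest face is 330 mm from the table's bounding box.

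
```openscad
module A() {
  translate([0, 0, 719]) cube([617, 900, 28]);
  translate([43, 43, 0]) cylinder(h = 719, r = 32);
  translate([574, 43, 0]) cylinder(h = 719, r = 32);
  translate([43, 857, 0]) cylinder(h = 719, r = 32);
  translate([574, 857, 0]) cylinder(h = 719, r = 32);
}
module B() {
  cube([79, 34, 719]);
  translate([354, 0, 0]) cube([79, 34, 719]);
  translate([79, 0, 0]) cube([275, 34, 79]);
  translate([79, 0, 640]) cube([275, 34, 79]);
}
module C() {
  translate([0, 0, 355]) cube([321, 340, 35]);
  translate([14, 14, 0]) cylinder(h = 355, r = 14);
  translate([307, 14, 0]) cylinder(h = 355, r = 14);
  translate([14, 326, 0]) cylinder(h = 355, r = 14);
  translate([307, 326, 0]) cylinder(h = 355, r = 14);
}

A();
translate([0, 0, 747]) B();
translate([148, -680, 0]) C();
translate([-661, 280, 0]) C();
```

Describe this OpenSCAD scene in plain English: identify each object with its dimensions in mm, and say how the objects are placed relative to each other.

A is a table with a 617×900 mm rectangular top, 28 mm thick, top surface at z = 747 mm, supported by four round legs of 64 mm diameter, each leg's bounding box inset 11 mm from the nearest pair of top edges, running from the floor.

B is a picture frame with a 275×561 mm rectangular opening (x by z) and a uniform 79 mm border on every side. Frame depth is 34 mm along y. It is built from two vertical stiles running the full outside height and two horizontal rails spanning the gap between the stiles.

C is a simple wooden stool: a rectangular seat 321 mm (x) by 340 mm (y), 35 mm thick, top face at z = 390 mm, on four round legs, each 28 mm in diameter. The legs rest on z = 0, each leg's axis is inset half a diameter from the nearest pair of seat edges (so the leg's bounding box is flush with the corner).

The picture frame is on top of the table. Two stools sit around the table at the −y, −x sides.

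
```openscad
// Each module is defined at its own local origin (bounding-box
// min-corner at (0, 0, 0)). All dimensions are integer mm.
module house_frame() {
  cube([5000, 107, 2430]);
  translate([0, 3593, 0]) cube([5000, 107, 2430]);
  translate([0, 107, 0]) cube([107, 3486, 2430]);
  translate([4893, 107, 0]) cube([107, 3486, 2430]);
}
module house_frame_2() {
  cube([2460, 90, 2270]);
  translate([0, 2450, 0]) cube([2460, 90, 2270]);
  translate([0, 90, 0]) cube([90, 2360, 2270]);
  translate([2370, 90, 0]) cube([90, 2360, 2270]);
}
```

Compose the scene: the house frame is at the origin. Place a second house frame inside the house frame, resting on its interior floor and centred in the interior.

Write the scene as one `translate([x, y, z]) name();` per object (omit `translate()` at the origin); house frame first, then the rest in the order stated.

house_frame();
translate([1270, 580, 0]) house_frame_2();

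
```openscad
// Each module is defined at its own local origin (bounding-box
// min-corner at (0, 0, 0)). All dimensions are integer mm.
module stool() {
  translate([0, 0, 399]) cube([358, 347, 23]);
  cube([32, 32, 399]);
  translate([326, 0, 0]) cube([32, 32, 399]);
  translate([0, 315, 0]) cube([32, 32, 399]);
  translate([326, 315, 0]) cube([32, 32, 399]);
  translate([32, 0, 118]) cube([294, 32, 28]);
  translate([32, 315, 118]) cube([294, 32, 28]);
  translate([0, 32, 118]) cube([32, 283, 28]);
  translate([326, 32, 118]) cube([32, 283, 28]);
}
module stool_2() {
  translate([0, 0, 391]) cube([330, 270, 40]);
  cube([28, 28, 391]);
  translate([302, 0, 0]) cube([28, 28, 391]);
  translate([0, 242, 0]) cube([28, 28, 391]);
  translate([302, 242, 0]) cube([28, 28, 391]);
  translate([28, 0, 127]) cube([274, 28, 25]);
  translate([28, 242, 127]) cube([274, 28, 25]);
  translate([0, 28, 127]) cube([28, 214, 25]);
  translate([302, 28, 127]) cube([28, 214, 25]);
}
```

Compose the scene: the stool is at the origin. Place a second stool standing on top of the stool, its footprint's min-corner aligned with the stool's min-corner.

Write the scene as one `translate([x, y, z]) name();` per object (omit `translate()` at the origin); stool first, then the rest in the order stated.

stool();
translate([0, 0, 422]) stool_2();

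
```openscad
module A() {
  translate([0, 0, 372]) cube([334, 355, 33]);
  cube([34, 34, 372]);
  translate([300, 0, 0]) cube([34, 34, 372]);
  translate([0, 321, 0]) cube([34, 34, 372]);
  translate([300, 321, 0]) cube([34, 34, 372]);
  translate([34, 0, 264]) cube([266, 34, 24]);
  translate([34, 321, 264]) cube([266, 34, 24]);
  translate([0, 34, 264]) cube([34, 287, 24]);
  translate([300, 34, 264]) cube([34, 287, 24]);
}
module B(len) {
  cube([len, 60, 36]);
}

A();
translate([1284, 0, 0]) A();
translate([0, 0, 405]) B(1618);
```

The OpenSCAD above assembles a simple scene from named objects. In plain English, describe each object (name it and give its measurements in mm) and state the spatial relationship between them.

A is a four-legged stool. The seat is 334×355 mm, 33 mm thick, top at z = 405 mm. It stands on four square legs, each 34×34 mm in cross-section, from z = 0 to the seat underside, each flush with a corner of the seat. Four stretchers, 34 mm wide and 24 mm tall, connect adjacent legs with their undersides at z = 264 mm, each running between the inner faces of the legs it joins and aligned with the legs' outer faces on the other axis.

B is a rectangular beam 1618 mm long (x), 60 mm deep (y), 36 mm thick (z).

The beam spans the tops of two stools placed 950 mm apart, resting at z = 405 mm.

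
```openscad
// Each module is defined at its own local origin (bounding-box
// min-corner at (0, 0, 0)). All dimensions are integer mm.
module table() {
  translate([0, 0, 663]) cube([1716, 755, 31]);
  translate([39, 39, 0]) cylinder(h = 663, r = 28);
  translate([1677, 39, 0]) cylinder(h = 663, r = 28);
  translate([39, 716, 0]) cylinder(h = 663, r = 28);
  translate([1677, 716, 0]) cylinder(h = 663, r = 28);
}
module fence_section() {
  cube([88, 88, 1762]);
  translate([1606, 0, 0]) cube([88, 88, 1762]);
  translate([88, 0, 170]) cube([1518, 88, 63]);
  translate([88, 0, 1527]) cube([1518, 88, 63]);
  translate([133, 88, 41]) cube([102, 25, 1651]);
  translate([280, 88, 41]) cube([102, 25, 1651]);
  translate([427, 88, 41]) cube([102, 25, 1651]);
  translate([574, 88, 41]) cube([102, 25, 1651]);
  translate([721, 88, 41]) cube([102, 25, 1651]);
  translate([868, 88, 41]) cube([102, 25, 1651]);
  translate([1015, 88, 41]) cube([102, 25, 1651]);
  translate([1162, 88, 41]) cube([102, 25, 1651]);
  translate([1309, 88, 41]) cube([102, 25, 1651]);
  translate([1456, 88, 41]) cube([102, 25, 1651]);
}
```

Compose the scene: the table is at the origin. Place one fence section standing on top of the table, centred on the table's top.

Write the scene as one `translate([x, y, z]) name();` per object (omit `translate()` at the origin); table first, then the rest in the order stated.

table();
translate([11, 321, 694]) fence_section();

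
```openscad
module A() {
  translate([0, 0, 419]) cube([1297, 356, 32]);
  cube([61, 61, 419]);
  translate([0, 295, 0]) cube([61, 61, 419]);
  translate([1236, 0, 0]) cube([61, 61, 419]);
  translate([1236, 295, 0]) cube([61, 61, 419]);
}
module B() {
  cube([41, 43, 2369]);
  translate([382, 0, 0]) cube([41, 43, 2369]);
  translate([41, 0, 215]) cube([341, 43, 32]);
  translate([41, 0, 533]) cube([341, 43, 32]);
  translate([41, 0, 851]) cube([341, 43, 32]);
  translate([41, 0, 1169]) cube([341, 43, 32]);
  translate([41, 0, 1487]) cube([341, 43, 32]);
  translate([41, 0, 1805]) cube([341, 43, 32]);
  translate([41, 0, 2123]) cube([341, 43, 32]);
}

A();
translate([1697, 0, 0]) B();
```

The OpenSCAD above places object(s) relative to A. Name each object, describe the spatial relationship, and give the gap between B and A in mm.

The ladder's nearest face is 400 mm from the bench's +x face.

A is a bench. B is a ladder. The ladder is on the floor beside the bench on its +x side. The gap between the ladder and the bench is 400 mm.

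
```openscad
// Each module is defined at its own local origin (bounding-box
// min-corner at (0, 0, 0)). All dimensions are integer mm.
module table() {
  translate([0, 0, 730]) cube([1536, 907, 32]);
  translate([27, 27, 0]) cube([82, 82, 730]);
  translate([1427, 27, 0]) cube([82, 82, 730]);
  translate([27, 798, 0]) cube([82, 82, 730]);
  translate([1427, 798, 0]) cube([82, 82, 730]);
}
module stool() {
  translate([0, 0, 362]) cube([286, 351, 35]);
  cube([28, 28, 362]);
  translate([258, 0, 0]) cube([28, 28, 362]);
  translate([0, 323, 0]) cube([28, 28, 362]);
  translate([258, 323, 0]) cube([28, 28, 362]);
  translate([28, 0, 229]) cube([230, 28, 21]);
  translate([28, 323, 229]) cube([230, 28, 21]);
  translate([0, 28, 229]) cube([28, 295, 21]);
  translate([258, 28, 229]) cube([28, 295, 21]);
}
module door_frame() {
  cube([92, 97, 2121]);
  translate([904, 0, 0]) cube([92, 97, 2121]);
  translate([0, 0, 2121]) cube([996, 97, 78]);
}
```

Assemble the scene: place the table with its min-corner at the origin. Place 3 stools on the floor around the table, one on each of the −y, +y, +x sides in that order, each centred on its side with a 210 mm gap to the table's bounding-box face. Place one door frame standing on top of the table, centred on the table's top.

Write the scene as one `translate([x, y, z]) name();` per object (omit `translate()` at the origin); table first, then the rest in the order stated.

table();
translate([625, -561, 0]) stool();
translate([625, 1117, 0]) stool();
translate([1746, 278, 0]) stool();
translate([270, 405, 762]) door_frame();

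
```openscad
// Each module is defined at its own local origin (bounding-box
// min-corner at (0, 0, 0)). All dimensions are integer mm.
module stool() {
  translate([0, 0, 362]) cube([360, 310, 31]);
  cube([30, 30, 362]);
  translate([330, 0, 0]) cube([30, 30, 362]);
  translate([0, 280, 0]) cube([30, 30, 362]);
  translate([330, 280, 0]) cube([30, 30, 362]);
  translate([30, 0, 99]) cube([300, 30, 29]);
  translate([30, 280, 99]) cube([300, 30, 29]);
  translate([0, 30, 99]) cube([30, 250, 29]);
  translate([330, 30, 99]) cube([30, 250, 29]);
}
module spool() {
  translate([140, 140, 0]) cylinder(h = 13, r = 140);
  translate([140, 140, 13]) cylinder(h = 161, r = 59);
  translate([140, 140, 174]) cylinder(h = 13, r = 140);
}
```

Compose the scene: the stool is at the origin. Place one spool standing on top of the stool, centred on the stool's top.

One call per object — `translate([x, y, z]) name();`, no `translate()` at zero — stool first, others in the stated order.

stool();
translate([40, 15, 393]) spool();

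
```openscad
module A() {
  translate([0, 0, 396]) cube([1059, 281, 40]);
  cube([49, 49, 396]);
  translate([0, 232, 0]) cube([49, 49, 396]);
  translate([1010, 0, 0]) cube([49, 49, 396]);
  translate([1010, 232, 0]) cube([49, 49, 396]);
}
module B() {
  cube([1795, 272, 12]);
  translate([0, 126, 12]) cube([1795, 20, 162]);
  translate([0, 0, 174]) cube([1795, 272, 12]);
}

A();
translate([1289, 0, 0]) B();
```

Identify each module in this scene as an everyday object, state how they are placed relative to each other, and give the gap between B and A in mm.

The I-beam's nearest face is 230 mm from the bench's +x face.

A is a bench. B is an I-beam. The I-beam is on the floor beside the bench on its +x side. The gap between the I-beam and the bench is 230 mm.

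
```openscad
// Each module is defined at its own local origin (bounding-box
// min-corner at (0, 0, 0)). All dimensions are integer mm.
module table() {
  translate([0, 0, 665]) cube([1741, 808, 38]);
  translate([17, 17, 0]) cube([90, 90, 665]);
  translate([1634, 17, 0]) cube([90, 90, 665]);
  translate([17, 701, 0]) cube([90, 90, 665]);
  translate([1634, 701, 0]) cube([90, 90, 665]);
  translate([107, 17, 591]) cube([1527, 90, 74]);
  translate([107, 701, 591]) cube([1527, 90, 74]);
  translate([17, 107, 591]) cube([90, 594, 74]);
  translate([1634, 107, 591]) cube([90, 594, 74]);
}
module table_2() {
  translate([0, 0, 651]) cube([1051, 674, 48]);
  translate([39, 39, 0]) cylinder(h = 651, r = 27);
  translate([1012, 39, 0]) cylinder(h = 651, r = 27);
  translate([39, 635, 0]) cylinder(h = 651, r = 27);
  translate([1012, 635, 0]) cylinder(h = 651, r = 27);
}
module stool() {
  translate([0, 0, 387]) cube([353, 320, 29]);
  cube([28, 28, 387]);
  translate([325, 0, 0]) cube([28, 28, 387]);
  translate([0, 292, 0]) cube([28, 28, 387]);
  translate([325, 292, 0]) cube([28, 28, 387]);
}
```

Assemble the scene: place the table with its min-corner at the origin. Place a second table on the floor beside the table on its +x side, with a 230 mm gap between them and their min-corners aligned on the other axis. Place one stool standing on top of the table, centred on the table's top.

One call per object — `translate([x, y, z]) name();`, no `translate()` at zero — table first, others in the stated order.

table();
translate([1971, 0, 0]) table_2();
translate([694, 244, 703]) stool();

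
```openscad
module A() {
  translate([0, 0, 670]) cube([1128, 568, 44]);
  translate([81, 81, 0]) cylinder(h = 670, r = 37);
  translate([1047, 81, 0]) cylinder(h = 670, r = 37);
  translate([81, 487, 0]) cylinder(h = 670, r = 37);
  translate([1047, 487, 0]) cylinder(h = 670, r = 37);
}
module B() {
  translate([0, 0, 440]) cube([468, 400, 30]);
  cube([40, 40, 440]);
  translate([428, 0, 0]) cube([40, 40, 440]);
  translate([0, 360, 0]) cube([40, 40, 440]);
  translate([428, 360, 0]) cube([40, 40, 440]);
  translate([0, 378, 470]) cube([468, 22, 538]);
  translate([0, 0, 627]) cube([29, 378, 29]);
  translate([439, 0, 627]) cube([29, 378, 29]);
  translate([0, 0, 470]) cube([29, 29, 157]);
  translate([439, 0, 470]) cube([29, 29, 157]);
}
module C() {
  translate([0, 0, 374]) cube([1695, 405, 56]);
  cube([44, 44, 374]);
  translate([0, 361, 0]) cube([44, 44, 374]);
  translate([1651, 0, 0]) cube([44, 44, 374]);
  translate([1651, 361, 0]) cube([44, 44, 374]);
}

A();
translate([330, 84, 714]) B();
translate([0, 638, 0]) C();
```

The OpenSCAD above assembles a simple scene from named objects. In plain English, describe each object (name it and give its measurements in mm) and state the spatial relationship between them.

A is a table: top 1128 mm (x) × 568 mm (y), 44 mm thick, upper face at z = 714 mm, on four round legs of 74 mm diameter, each leg's bounding box inset 44 mm from the nearest pair of top edges, running from z = 0 to the bottom of the top.

B is a chair. The seat is a 468×400×30 mm slab with its top at z = 470 mm, on four 40×40 mm corner legs (flush with the seat edges, standing on z = 0). A flat backrest 22 mm thick, 538 mm tall, spans the full seat width and rises from the seat top along its +y edge, rear face flush with the rear of the seat. Two armrests of 29×29 mm section run along each side from the seat's front edge to the front of the backrest, top faces 186 mm above the seat top and outer faces flush with the seat's x-edges; a 29×29 mm post under the front of each armrest stands on the seat at the front corner.

C is a bench: a 1695×405 mm seat slab, 56 mm thick, top at z = 430 mm, on four 44×44 mm square legs flush with the seat corners and standing on z = 0.

The chair is on top of the table, centred. The bench is on the floor beside the table on its +y side.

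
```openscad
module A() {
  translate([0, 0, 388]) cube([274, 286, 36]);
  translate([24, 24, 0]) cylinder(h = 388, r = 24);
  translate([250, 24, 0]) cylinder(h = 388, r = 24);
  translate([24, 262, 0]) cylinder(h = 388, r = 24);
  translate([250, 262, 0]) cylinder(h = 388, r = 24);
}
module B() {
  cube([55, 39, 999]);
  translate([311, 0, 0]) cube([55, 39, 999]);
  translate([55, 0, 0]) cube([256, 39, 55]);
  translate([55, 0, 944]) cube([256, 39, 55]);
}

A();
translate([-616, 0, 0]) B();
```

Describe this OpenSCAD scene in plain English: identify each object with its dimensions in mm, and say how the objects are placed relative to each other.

A is a four-legged stool. The seat is a 274×286×36 mm slab whose top surface is at z = 424 mm; four round legs, each 48 mm in diameter, run from the floor (z = 0) to the underside of the seat, each leg's axis is inset half a diameter from the nearest pair of seat edges (so the leg's bounding box is flush with the corner).

B is a rectangular picture frame lying in the x–z plane (depth along y). The opening is 256 mm wide (x) by 889 mm tall (z), surrounded by a border 55 mm wide on all four sides. The frame is 39 mm deep and is made of two full-height vertical stiles with two horizontal rails fitted between them.

The picture frame is on the floor beside the stool on its −x side.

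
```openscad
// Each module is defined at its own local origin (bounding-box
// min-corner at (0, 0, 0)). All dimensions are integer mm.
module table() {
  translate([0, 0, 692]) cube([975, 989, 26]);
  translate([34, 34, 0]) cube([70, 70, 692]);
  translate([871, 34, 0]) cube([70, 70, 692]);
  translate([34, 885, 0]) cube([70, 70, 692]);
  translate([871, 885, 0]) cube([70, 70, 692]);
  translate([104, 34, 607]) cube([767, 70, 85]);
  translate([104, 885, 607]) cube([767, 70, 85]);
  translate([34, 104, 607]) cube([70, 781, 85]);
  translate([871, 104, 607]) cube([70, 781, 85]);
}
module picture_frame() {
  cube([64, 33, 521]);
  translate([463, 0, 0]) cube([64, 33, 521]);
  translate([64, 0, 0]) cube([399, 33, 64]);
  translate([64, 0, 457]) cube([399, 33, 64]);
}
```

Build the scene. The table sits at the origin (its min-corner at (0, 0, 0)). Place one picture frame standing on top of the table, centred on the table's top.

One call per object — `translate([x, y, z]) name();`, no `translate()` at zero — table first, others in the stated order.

table();
translate([224, 478, 718]) picture_frame();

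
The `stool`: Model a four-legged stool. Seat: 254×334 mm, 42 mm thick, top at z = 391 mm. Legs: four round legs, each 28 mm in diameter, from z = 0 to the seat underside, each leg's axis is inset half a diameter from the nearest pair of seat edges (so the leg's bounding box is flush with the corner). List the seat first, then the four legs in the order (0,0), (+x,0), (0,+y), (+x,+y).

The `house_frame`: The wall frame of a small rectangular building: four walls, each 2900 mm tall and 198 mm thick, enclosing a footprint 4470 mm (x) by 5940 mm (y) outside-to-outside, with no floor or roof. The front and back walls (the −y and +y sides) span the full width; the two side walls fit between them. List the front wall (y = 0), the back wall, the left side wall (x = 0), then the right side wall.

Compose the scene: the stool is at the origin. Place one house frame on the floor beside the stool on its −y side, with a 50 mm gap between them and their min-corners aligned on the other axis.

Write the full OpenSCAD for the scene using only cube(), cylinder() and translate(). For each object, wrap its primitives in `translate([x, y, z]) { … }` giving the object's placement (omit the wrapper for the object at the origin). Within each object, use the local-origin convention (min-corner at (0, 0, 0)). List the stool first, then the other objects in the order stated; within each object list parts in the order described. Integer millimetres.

translate([0, 0, 349]) cube([254, 334, 42]);
translate([14, 14, 0]) cylinder(h = 349, r = 14);
translate([240, 14, 0]) cylinder(h = 349, r = 14);
translate([14, 320, 0]) cylinder(h = 349, r = 14);
translate([240, 320, 0]) cylinder(h = 349, r = 14);
translate([0, -5990, 0]) {
  cube([4470, 198, 2900]);
  translate([0, 5742, 0]) cube([4470, 198, 2900]);
  translate([0, 198, 0]) cube([198, 5544, 2900]);
  translate([4272, 198, 0]) cube([198, 5544, 2900]);
}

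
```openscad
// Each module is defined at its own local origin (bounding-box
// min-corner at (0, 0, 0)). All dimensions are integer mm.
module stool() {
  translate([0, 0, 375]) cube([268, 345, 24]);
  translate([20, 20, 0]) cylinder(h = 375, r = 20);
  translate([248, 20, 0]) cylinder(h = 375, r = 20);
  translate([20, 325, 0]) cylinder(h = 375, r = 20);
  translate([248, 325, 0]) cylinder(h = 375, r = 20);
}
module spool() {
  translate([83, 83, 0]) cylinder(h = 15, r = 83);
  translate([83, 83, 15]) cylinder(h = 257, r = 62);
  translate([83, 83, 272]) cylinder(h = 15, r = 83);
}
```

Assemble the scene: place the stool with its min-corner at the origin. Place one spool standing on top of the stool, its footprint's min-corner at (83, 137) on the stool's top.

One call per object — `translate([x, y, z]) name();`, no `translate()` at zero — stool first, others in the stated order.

stool();
translate([83, 137, 399]) spool();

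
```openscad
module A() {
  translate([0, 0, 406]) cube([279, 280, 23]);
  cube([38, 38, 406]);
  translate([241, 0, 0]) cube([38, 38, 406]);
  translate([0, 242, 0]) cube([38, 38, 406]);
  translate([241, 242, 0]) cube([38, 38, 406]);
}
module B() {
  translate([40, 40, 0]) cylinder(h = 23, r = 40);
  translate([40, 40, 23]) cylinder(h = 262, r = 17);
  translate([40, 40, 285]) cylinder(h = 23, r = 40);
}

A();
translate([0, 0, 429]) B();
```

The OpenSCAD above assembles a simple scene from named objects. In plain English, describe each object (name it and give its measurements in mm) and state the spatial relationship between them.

A is a four-legged stool. The seat is 279×280 mm, 23 mm thick, top at z = 429 mm. It stands on four square legs, each 38×38 mm in cross-section, from z = 0 to the seat underside, each flush with a corner of the seat.

B is a spool: two coaxial disc flanges of radius 40 mm and thickness 23 mm, joined by a core cylinder of radius 17 mm and height 262 mm. The lower flange rests on z = 0 and the three cylinders share a vertical axis.

The spool is on top of the stool.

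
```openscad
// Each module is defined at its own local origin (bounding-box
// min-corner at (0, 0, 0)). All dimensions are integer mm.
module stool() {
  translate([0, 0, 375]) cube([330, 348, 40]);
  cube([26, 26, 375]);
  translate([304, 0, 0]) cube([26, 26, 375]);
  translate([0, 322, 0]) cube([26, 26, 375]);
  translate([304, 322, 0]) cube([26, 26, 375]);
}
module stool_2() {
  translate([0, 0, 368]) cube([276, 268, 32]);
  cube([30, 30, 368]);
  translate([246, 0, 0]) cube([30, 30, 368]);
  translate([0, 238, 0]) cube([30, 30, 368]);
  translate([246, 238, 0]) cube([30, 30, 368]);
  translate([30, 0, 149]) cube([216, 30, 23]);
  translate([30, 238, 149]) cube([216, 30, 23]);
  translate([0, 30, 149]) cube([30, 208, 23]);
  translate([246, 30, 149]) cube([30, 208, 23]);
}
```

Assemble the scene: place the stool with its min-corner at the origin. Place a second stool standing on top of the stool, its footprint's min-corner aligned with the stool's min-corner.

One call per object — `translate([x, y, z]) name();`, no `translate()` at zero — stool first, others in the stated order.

stool();
translate([0, 0, 415]) stool_2();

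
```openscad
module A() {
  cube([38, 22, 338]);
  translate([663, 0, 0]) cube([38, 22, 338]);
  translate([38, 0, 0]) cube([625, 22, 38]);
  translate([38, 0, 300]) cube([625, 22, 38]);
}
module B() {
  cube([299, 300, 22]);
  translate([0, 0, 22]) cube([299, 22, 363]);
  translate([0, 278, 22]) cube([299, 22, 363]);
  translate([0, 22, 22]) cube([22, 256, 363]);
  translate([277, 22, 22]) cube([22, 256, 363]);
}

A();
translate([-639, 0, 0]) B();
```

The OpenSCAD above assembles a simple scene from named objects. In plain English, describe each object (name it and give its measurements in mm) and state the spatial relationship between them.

A is a rectangular picture frame lying in the x–z plane (depth along y). The opening is 625 mm wide (x) by 262 mm tall (z), surrounded by a border 38 mm wide on all four sides. The frame is 22 mm deep and is made of two full-height vertical stiles with two horizontal rails fitted between them.

B is an open-topped rectangular box: outside dimensions 299×300×385 mm, with a uniform wall and base thickness of 22 mm. The base is a full 299×300 slab on the floor; four walls sit on top of the base. The front and back walls (the −y and +y sides) span the full width; the two side walls fit between them.

The open box is on the floor beside the picture frame on its −x side.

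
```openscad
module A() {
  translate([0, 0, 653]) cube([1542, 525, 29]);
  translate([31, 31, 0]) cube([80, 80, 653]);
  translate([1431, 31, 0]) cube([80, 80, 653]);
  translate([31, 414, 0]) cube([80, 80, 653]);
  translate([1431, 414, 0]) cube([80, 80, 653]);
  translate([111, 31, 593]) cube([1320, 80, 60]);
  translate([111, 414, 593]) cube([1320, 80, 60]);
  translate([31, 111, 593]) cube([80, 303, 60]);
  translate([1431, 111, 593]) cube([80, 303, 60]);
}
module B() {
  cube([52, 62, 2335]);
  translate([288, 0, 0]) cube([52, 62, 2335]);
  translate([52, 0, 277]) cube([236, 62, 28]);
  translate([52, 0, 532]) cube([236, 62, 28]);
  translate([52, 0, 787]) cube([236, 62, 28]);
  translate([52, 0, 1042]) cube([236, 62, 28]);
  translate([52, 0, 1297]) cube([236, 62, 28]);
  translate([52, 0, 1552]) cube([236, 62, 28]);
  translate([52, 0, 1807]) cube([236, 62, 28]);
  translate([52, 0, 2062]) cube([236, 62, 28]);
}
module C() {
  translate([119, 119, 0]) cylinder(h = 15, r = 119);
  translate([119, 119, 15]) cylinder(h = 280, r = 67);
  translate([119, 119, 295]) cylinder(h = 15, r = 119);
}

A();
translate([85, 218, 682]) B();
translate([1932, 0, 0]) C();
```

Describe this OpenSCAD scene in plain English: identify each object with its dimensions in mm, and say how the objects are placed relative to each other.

A is a table with a 1542×525 mm rectangular top, 29 mm thick, top surface at z = 682 mm, supported by four 80×80 mm square legs, each inset 31 mm from the nearest pair of top edges, running from the floor. Four apron rails, 80 mm thick and 60 mm tall, run between adjacent legs with their top edges flush with the underside of the top and their outer faces flush with the legs' outer faces.

B is a straight ladder. Two 52×62 mm vertical rails, 2335 mm tall, stand 340 mm apart (outside-to-outside) with their front faces coplanar on the −y side. 8 rungs, each 62 mm deep and 28 mm tall, span between the inner faces of the rails, front faces flush with the rails. The lowest rung's underside is at z = 277 mm and rungs are spaced 255 mm apart (underside to underside).

C is a spool: two coaxial disc flanges of radius 119 mm and thickness 15 mm, joined by a core cylinder of radius 67 mm and height 280 mm. The lower flange rests on z = 0 and the three cylinders share a vertical axis.

The ladder is on top of the table. The spool is on the floor beside the table on its +x side.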